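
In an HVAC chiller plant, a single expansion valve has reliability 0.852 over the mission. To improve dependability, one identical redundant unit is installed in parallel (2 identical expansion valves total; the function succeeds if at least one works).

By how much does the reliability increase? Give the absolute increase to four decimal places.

R_before = 0.852
R_after = 1 − (1 − 0.852)^2 = 0.9781
ΔR = 0.9781 − 0.852 = 0.1261

0.1261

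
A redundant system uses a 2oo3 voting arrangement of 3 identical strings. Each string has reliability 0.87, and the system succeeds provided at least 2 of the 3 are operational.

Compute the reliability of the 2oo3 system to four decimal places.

R = Σ_{i=2}^{3} C(3,i) p^i (1−p)^{3−i} with p = 0.87
C(3,2)·0.87^2·0.13^1 = 0.295191
C(3,3)·0.87^3·0.13^0 = 0.658503
Sum = 0.9537

0.9537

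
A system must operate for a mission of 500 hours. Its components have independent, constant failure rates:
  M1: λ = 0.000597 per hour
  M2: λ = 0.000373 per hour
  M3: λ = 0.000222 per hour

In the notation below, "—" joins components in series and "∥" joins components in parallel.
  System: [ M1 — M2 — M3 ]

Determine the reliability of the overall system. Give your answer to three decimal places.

0.551

R(M1) = exp(−0.000597 × 500) = 0.74193
R(M2) = exp(−0.000373 × 500) = 0.82986
R(M3) = exp(−0.000222 × 500) = 0.89494
Series (M1, M2, and M3): 0.74193 × 0.82986 × 0.89494 = 0.551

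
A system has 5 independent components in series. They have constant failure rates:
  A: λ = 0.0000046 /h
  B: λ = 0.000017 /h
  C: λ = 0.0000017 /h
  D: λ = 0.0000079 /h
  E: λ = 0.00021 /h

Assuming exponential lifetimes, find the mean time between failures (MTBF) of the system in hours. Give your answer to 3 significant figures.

Series of exponential components: λ_sys = Σ λ_i
λ_sys = 0.0000046 + 0.000017 + 0.0000017 + 0.0000079 + 0.00021 = 2.4120e-04 /h
MTBF = 1 / λ_sys = 4150 h

4150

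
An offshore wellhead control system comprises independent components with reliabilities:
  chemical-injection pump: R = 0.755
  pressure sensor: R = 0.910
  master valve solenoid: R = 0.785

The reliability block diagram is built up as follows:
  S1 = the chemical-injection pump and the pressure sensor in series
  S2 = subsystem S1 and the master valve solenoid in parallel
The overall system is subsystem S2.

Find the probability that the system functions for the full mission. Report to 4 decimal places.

0.9327

Series (chemical-injection pump and pressure sensor): 0.755000 × 0.910000 = 0.687050
Parallel ([0.687050] and master valve solenoid): 1 − (1 − 0.687050)(1 − 0.785000) = 0.9327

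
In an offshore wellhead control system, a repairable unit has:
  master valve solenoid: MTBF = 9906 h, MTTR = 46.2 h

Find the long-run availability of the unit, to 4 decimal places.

A(master valve solenoid) = MTBF/(MTBF+MTTR) = 9906/(9906+46.2) = 0.9954

0.9954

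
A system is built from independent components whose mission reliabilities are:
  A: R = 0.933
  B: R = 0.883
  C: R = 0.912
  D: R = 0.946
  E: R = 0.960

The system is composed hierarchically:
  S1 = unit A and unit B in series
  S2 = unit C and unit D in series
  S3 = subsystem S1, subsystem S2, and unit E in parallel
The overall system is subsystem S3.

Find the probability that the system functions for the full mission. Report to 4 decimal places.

0.9990

Series (A and B): 0.933000 × 0.883000 = 0.823839
Series (C and D): 0.912000 × 0.946000 = 0.862752
Parallel ([0.823839], [0.862752], and E): 1 − (1 − 0.823839)(1 − 0.862752)(1 − 0.960000) = 0.9990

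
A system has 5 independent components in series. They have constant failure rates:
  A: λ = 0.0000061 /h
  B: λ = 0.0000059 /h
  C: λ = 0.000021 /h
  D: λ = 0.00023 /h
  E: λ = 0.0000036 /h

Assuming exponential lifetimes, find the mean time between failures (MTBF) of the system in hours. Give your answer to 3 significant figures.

Series of exponential components: λ_sys = Σ λ_i
λ_sys = 0.0000061 + 0.0000059 + 0.000021 + 0.00023 + 0.0000036 = 2.6660e-04 /h
MTBF = 1 / λ_sys = 3750 h

3750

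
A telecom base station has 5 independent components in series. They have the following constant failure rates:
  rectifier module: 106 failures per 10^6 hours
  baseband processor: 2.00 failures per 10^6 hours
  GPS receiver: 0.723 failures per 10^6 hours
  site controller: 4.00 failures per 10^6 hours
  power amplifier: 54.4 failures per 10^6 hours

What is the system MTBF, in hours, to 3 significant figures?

Series of exponential components: λ_sys = Σ λ_i
λ_sys = 0.000106 + 0.00000200 + 0.000000723 + 0.00000400 + 0.0000544 = 1.6712e-04 /h
MTBF = 1 / λ_sys = 5980 h

5980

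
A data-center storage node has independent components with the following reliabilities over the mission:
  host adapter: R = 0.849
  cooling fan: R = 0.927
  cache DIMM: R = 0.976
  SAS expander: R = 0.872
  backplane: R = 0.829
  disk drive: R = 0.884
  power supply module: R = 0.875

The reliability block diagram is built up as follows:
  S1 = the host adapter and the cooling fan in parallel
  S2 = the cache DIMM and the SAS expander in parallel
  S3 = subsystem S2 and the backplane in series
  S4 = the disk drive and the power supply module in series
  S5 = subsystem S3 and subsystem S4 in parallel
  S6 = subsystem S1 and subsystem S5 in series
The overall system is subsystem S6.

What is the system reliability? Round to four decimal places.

0.9501

Parallel (host adapter and cooling fan): 1 − (1 − 0.849000)(1 − 0.927000) = 0.988977
Parallel (cache DIMM and SAS expander): 1 − (1 − 0.976000)(1 − 0.872000) = 0.996928
Series ([0.996928] and backplane): 0.996928 × 0.829000 = 0.826453
Series (disk drive and power supply module): 0.884000 × 0.875000 = 0.773500
Parallel ([0.826453] and [0.773500]): 1 − (1 − 0.826453)(1 − 0.773500) = 0.960692
Series ([0.988977] and [0.960692]): 0.988977 × 0.960692 = 0.9501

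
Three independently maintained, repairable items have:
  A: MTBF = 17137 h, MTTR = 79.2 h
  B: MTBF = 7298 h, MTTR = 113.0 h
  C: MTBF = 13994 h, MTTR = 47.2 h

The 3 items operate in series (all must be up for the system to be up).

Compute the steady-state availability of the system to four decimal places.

0.9769

A(A) = MTBF/(MTBF+MTTR) = 17137/(17137+79.2) = 0.995400
A(B) = MTBF/(MTBF+MTTR) = 7298/(7298+113.0) = 0.984752
A(C) = MTBF/(MTBF+MTTR) = 13994/(13994+47.2) = 0.996638
Series availability: 0.995400 × 0.984752 × 0.996638 = 0.9769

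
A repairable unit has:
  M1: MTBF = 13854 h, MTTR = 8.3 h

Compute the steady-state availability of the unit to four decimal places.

A(M1) = MTBF/(MTBF+MTTR) = 13854/(13854+8.3) = 0.9994

0.9994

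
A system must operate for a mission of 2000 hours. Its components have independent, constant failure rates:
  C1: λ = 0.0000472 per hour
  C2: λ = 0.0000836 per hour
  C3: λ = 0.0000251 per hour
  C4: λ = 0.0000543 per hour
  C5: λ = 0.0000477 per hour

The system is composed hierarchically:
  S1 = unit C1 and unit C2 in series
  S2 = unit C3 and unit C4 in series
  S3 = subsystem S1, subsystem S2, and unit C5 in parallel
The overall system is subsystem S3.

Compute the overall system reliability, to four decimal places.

0.9969

R(C1) = exp(−0.0000472 × 2000) = 0.909919
R(C2) = exp(−0.0000836 × 2000) = 0.846030
R(C3) = exp(−0.0000251 × 2000) = 0.951039
R(C4) = exp(−0.0000543 × 2000) = 0.897089
R(C5) = exp(−0.0000477 × 2000) = 0.909009
Series (C1 and C2): 0.909919 × 0.846030 = 0.769819
Series (C3 and C4): 0.951039 × 0.897089 = 0.853167
Parallel ([0.769819], [0.853167], and C5): 1 − (1 − 0.769819)(1 − 0.853167)(1 − 0.909009) = 0.9969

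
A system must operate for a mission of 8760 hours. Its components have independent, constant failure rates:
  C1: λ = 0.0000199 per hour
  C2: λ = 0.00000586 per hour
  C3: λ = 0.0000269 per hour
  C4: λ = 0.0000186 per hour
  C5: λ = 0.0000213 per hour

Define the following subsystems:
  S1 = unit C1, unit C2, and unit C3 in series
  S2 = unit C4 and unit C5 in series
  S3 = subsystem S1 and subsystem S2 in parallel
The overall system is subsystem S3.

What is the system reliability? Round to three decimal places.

0.891

R(C1) = exp(−0.0000199 × 8760) = 0.84002
R(C2) = exp(−0.00000586 × 8760) = 0.94996
R(C3) = exp(−0.0000269 × 8760) = 0.79006
R(C4) = exp(−0.0000186 × 8760) = 0.84965
R(C5) = exp(−0.0000213 × 8760) = 0.82979
Series (C1, C2, and C3): 0.84002 × 0.94996 × 0.79006 = 0.63046
Series (C4 and C5): 0.84965 × 0.82979 = 0.70503
Parallel ([0.63046] and [0.70503]): 1 − (1 − 0.63046)(1 − 0.70503) = 0.891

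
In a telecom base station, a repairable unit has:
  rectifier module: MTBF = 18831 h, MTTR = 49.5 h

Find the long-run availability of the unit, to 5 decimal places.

A(rectifier module) = MTBF/(MTBF+MTTR) = 18831/(18831+49.5) = 0.99738

0.99738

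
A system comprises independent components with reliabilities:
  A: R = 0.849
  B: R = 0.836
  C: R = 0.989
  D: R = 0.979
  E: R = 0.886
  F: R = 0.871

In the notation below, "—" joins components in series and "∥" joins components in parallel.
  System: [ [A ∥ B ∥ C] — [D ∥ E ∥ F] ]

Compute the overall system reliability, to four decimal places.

0.9994

Parallel (A, B, and C): 1 − (1 − 0.849000)(1 − 0.836000)(1 − 0.989000) = 0.999728
Parallel (D, E, and F): 1 − (1 − 0.979000)(1 − 0.886000)(1 − 0.871000) = 0.999691
Series ([0.999728] and [0.999691]): 0.999728 × 0.999691 = 0.9994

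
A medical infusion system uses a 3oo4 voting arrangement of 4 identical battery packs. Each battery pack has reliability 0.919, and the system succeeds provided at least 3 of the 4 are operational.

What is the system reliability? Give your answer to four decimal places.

0.9648

R = Σ_{i=3}^{4} C(4,i) p^i (1−p)^{4−i} with p = 0.919
C(4,3)·0.919^3·0.081^1 = 0.251473
C(4,4)·0.919^4·0.081^0 = 0.713283
Sum = 0.9648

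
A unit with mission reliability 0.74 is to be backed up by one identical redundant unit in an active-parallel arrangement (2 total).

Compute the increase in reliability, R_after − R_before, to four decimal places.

0.1924

R_before = 0.74
R_after = 1 − (1 − 0.74)^2 = 0.9324
ΔR = 0.9324 − 0.74 = 0.1924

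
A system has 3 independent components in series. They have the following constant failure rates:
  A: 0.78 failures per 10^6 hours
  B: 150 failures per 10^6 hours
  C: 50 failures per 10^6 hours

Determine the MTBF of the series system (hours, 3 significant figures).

4980

Series of exponential components: λ_sys = Σ λ_i
λ_sys = 0.00000078 + 0.00015 + 0.000050 = 2.0078e-04 /h
MTBF = 1 / λ_sys = 4980 h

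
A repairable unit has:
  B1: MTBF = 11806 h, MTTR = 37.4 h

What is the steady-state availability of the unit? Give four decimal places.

A(B1) = MTBF/(MTBF+MTTR) = 11806/(11806+37.4) = 0.9968

0.9968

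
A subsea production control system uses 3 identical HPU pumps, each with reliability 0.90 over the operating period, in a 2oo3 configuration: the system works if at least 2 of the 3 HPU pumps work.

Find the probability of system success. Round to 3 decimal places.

0.972

R = Σ_{i=2}^{3} C(3,i) p^i (1−p)^{3−i} with p = 0.90
C(3,2)·0.90^2·0.10^1 = 0.24300
C(3,3)·0.90^3·0.10^0 = 0.72900
Sum = 0.972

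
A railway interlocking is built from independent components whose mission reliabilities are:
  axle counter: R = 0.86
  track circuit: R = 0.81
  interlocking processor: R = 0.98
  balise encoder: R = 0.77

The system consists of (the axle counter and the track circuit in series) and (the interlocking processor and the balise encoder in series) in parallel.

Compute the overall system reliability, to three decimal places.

0.926

Series (axle counter and track circuit): 0.86000 × 0.81000 = 0.69660
Series (interlocking processor and balise encoder): 0.98000 × 0.77000 = 0.75460
Parallel ([0.69660] and [0.75460]): 1 − (1 − 0.69660)(1 − 0.75460) = 0.926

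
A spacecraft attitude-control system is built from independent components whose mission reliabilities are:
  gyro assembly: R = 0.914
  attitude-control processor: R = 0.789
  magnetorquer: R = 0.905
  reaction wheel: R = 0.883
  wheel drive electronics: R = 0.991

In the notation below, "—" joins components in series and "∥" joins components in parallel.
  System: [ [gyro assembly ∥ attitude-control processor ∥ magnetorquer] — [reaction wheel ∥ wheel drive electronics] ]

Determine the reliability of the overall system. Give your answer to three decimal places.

Parallel (gyro assembly, attitude-control processor, and magnetorquer): 1 − (1 − 0.91400)(1 − 0.78900)(1 − 0.90500) = 0.99828
Parallel (reaction wheel and wheel drive electronics): 1 − (1 − 0.88300)(1 − 0.99100) = 0.99895
Series ([0.99828] and [0.99895]): 0.99828 × 0.99895 = 0.997

0.997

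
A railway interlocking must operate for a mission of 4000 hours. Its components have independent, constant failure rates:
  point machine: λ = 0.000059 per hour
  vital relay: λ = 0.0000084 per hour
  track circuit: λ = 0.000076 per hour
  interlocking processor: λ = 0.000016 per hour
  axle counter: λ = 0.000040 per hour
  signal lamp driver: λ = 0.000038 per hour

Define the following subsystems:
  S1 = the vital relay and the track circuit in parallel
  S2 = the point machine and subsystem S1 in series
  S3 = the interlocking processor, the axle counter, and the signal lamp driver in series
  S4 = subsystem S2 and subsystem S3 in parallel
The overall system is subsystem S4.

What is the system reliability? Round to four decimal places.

0.9320

R(point machine) = exp(−0.000059 × 4000) = 0.789781
R(vital relay) = exp(−0.0000084 × 4000) = 0.966958
R(track circuit) = exp(−0.000076 × 4000) = 0.737861
R(interlocking processor) = exp(−0.000016 × 4000) = 0.938005
R(axle counter) = exp(−0.000040 × 4000) = 0.852144
R(signal lamp driver) = exp(−0.000038 × 4000) = 0.858988
Parallel (vital relay and track circuit): 1 − (1 − 0.966958)(1 − 0.737861) = 0.991338
Series (point machine and [0.991338]): 0.789781 × 0.991338 = 0.782940
Series (interlocking processor, axle counter, and signal lamp driver): 0.938005 × 0.852144 × 0.858988 = 0.686602
Parallel ([0.782940] and [0.686602]): 1 − (1 − 0.782940)(1 − 0.686602) = 0.9320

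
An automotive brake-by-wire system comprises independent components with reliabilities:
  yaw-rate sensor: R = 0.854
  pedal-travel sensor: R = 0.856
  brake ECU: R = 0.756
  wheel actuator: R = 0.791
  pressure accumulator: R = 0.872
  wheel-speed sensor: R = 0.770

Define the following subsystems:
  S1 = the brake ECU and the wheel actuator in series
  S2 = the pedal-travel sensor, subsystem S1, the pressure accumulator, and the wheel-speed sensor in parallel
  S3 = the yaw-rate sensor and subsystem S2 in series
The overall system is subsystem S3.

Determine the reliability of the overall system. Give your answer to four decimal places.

0.8525

Series (brake ECU and wheel actuator): 0.756000 × 0.791000 = 0.597996
Parallel (pedal-travel sensor, [0.597996], pressure accumulator, and wheel-speed sensor): 1 − (1 − 0.856000)(1 − 0.597996)(1 − 0.872000)(1 − 0.770000) = 0.998296
Series (yaw-rate sensor and [0.998296]): 0.854000 × 0.998296 = 0.8525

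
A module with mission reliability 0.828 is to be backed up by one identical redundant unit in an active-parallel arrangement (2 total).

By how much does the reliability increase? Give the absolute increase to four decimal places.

R_before = 0.828
R_after = 1 − (1 − 0.828)^2 = 0.9704
ΔR = 0.9704 − 0.828 = 0.1424

0.1424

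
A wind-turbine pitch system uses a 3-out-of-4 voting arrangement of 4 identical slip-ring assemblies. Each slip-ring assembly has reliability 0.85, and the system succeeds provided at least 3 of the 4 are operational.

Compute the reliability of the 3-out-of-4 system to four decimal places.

R = Σ_{i=3}^{4} C(4,i) p^i (1−p)^{4−i} with p = 0.85
C(4,3)·0.85^3·0.15^1 = 0.368475
C(4,4)·0.85^4·0.15^0 = 0.522006
Sum = 0.8905

0.8905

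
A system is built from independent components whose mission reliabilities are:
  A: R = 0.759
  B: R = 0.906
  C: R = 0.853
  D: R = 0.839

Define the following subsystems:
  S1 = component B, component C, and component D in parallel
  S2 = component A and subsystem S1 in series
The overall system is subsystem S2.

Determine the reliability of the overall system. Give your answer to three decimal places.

0.757

Parallel (B, C, and D): 1 − (1 − 0.90600)(1 − 0.85300)(1 − 0.83900) = 0.99778
Series (A and [0.99778]): 0.75900 × 0.99778 = 0.757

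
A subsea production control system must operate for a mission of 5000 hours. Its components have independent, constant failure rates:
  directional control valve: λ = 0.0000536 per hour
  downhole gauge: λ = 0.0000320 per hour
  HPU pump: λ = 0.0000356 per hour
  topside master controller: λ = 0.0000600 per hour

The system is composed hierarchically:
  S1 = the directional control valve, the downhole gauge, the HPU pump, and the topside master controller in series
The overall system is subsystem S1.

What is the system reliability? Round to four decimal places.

R(directional control valve) = exp(−0.0000536 × 5000) = 0.764908
R(downhole gauge) = exp(−0.0000320 × 5000) = 0.852144
R(HPU pump) = exp(−0.0000356 × 5000) = 0.836942
R(topside master controller) = exp(−0.0000600 × 5000) = 0.740818
Series (directional control valve, downhole gauge, HPU pump, and topside master controller): 0.764908 × 0.852144 × 0.836942 × 0.740818 = 0.4041

0.4041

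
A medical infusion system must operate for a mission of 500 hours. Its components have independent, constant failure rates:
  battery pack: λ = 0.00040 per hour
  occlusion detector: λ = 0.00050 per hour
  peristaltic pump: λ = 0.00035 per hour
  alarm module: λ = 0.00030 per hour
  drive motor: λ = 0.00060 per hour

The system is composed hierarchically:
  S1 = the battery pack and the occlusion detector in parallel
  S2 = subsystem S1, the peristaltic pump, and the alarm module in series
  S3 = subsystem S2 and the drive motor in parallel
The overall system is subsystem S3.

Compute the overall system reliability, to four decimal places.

R(battery pack) = exp(−0.00040 × 500) = 0.818731
R(occlusion detector) = exp(−0.00050 × 500) = 0.778801
R(peristaltic pump) = exp(−0.00035 × 500) = 0.839457
R(alarm module) = exp(−0.00030 × 500) = 0.860708
R(drive motor) = exp(−0.00060 × 500) = 0.740818
Parallel (battery pack and occlusion detector): 1 − (1 − 0.818731)(1 − 0.778801) = 0.959903
Series ([0.959903], peristaltic pump, and alarm module): 0.959903 × 0.839457 × 0.860708 = 0.693556
Parallel ([0.693556] and drive motor): 1 − (1 − 0.693556)(1 − 0.740818) = 0.9206

0.9206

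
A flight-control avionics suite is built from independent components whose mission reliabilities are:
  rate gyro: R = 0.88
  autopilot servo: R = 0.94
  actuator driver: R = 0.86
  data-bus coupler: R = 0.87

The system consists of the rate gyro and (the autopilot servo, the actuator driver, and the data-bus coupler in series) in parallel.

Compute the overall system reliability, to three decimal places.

0.964

Series (autopilot servo, actuator driver, and data-bus coupler): 0.94000 × 0.86000 × 0.87000 = 0.70331
Parallel (rate gyro and [0.70331]): 1 − (1 − 0.88000)(1 − 0.70331) = 0.964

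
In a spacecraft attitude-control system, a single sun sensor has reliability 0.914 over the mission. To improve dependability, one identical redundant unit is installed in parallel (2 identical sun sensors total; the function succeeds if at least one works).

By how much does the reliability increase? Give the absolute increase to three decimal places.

R_before = 0.914
R_after = 1 − (1 − 0.914)^2 = 0.993
ΔR = 0.993 − 0.914 = 0.079

0.079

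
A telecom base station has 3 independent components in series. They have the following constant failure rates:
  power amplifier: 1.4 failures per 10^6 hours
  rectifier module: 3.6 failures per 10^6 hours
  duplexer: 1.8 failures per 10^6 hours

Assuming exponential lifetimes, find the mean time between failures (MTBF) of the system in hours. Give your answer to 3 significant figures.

147000

Series of exponential components: λ_sys = Σ λ_i
λ_sys = 0.0000014 + 0.0000036 + 0.0000018 = 6.8000e-06 /h
MTBF = 1 / λ_sys = 147000 h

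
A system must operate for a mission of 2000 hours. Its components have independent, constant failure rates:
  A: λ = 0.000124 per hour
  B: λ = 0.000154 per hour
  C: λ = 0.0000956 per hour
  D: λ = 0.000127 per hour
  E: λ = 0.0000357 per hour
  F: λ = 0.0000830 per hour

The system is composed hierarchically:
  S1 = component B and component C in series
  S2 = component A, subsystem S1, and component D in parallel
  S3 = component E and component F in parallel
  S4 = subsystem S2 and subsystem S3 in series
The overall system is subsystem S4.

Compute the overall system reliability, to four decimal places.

0.9703

R(A) = exp(−0.000124 × 2000) = 0.780360
R(B) = exp(−0.000154 × 2000) = 0.734915
R(C) = exp(−0.0000956 × 2000) = 0.825967
R(D) = exp(−0.000127 × 2000) = 0.775692
R(E) = exp(−0.0000357 × 2000) = 0.931089
R(F) = exp(−0.0000830 × 2000) = 0.847046
Series (B and C): 0.734915 × 0.825967 = 0.607016
Parallel (A, [0.607016], and D): 1 − (1 − 0.780360)(1 − 0.607016)(1 − 0.775692) = 0.980639
Parallel (E and F): 1 − (1 − 0.931089)(1 − 0.847046) = 0.989460
Series ([0.980639] and [0.989460]): 0.980639 × 0.989460 = 0.9703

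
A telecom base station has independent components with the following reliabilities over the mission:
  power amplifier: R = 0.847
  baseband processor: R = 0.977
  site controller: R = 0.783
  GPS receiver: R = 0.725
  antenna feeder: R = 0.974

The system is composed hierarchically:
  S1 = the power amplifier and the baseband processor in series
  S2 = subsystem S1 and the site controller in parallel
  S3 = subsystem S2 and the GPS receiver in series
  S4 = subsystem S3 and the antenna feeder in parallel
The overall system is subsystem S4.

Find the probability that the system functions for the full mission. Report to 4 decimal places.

0.9921

Series (power amplifier and baseband processor): 0.847000 × 0.977000 = 0.827519
Parallel ([0.827519] and site controller): 1 − (1 − 0.827519)(1 − 0.783000) = 0.962572
Series ([0.962572] and GPS receiver): 0.962572 × 0.725000 = 0.697865
Parallel ([0.697865] and antenna feeder): 1 − (1 − 0.697865)(1 − 0.974000) = 0.9921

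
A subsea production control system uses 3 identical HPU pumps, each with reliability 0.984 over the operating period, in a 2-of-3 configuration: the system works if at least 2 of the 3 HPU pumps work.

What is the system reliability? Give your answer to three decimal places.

0.999

R = Σ_{i=2}^{3} C(3,i) p^i (1−p)^{3−i} with p = 0.984
C(3,2)·0.984^2·0.016^1 = 0.04648
C(3,3)·0.984^3·0.016^0 = 0.95276
Sum = 0.999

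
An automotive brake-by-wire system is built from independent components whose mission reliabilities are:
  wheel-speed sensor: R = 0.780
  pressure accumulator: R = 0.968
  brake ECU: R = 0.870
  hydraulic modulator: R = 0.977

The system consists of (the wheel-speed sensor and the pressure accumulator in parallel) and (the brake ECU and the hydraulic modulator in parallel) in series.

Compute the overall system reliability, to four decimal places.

Parallel (wheel-speed sensor and pressure accumulator): 1 − (1 − 0.780000)(1 − 0.968000) = 0.992960
Parallel (brake ECU and hydraulic modulator): 1 − (1 − 0.870000)(1 − 0.977000) = 0.997010
Series ([0.992960] and [0.997010]): 0.992960 × 0.997010 = 0.9900

0.9900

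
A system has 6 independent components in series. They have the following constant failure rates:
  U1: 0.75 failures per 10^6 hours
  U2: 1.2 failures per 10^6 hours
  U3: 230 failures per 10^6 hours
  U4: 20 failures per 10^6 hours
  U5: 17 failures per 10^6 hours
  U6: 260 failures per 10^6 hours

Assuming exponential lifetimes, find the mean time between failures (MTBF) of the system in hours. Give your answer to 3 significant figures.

Series of exponential components: λ_sys = Σ λ_i
λ_sys = 0.00000075 + 0.0000012 + 0.00023 + 0.000020 + 0.000017 + 0.00026 = 5.2895e-04 /h
MTBF = 1 / λ_sys = 1890 h

1890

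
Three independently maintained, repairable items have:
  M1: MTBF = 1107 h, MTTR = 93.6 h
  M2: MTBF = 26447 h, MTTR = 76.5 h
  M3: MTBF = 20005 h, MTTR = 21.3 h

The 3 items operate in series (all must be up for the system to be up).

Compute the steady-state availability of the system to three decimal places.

A(M1) = MTBF/(MTBF+MTTR) = 1107/(1107+93.6) = 0.922039
A(M2) = MTBF/(MTBF+MTTR) = 26447/(26447+76.5) = 0.997116
A(M3) = MTBF/(MTBF+MTTR) = 20005/(20005+21.3) = 0.998936
Series availability: 0.922039 × 0.997116 × 0.998936 = 0.918

0.918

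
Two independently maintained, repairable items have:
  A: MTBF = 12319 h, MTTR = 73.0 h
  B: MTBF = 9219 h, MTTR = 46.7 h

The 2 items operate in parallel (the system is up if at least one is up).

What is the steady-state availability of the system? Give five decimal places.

0.99997

A(A) = MTBF/(MTBF+MTTR) = 12319/(12319+73.0) = 0.994109
A(B) = MTBF/(MTBF+MTTR) = 9219/(9219+46.7) = 0.994960
Parallel availability: 1 − (1 − 0.994109)(1 − 0.994960) = 0.99997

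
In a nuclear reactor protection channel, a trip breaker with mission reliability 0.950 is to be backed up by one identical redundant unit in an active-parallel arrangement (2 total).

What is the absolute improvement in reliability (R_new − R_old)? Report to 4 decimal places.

0.0475

R_before = 0.950
R_after = 1 − (1 − 0.950)^2 = 0.9975
ΔR = 0.9975 − 0.950 = 0.0475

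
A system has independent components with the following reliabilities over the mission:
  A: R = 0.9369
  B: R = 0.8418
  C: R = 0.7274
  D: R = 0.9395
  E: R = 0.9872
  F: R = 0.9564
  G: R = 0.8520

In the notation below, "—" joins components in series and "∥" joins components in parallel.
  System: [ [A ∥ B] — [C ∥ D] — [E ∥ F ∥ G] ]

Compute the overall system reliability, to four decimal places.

0.9736

Parallel (A and B): 1 − (1 − 0.936900)(1 − 0.841800) = 0.990018
Parallel (C and D): 1 − (1 − 0.727400)(1 − 0.939500) = 0.983508
Parallel (E, F, and G): 1 − (1 − 0.987200)(1 − 0.956400)(1 − 0.852000) = 0.999917
Series ([0.990018], [0.983508], and [0.999917]): 0.990018 × 0.983508 × 0.999917 = 0.9736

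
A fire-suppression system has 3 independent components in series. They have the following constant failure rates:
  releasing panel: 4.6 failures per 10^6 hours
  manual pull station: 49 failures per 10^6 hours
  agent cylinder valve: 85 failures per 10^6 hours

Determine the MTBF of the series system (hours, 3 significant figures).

7220

Series of exponential components: λ_sys = Σ λ_i
λ_sys = 0.0000046 + 0.000049 + 0.000085 = 1.3860e-04 /h
MTBF = 1 / λ_sys = 7220 h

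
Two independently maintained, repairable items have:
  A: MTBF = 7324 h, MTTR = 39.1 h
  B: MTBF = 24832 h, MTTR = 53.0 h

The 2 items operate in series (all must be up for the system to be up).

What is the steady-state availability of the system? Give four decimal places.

0.9926

A(A) = MTBF/(MTBF+MTTR) = 7324/(7324+39.1) = 0.994690
A(B) = MTBF/(MTBF+MTTR) = 24832/(24832+53.0) = 0.997870
Series availability: 0.994690 × 0.997870 = 0.9926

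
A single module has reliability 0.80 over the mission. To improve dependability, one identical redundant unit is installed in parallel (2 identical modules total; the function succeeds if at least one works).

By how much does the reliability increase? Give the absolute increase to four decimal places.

R_before = 0.80
R_after = 1 − (1 − 0.80)^2 = 0.9600
ΔR = 0.9600 − 0.80 = 0.1600

0.1600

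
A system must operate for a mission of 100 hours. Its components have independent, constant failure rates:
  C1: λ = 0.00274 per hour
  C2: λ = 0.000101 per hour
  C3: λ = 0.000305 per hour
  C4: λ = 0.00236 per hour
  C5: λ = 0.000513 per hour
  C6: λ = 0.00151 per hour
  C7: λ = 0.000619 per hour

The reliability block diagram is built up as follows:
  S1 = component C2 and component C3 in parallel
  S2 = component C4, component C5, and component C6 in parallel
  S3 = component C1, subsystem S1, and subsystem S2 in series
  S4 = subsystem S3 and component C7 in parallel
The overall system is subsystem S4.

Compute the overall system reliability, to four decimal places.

R(C1) = exp(−0.00274 × 100) = 0.760332
R(C2) = exp(−0.000101 × 100) = 0.989951
R(C3) = exp(−0.000305 × 100) = 0.969960
R(C4) = exp(−0.00236 × 100) = 0.789781
R(C5) = exp(−0.000513 × 100) = 0.949994
R(C6) = exp(−0.00151 × 100) = 0.859848
R(C7) = exp(−0.000619 × 100) = 0.939977
Parallel (C2 and C3): 1 − (1 − 0.989951)(1 − 0.969960) = 0.999698
Parallel (C4, C5, and C6): 1 − (1 − 0.789781)(1 − 0.949994)(1 − 0.859848) = 0.998527
Series (C1, [0.999698], and [0.998527]): 0.760332 × 0.999698 × 0.998527 = 0.758983
Parallel ([0.758983] and C7): 1 − (1 − 0.758983)(1 − 0.939977) = 0.9855

0.9855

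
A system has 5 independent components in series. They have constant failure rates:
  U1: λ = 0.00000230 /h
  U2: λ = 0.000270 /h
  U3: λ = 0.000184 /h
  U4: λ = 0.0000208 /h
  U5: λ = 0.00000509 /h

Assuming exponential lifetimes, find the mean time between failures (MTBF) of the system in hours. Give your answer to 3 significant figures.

Series of exponential components: λ_sys = Σ λ_i
λ_sys = 0.00000230 + 0.000270 + 0.000184 + 0.0000208 + 0.00000509 = 4.8219e-04 /h
MTBF = 1 / λ_sys = 2070 h

2070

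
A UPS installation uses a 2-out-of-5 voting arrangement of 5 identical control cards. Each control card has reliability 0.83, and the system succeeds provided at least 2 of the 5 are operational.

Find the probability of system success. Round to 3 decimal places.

R = Σ_{i=2}^{5} C(5,i) p^i (1−p)^{5−i} with p = 0.83
C(5,2)·0.83^2·0.17^3 = 0.03385
C(5,3)·0.83^3·0.17^2 = 0.16525
C(5,4)·0.83^4·0.17^1 = 0.40340
C(5,5)·0.83^5·0.17^0 = 0.39390
Sum = 0.996

0.996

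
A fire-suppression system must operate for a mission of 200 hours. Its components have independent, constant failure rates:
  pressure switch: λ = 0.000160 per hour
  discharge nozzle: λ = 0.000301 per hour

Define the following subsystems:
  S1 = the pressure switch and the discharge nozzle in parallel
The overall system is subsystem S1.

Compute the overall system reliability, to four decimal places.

R(pressure switch) = exp(−0.000160 × 200) = 0.968507
R(discharge nozzle) = exp(−0.000301 × 200) = 0.941576
Parallel (pressure switch and discharge nozzle): 1 − (1 − 0.968507)(1 − 0.941576) = 0.9982

0.9982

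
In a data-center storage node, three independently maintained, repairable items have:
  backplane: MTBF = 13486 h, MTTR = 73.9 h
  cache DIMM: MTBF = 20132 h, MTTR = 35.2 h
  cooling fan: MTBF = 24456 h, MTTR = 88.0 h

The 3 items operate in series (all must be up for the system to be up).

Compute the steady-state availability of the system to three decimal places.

0.989

A(backplane) = MTBF/(MTBF+MTTR) = 13486/(13486+73.9) = 0.994550
A(cache DIMM) = MTBF/(MTBF+MTTR) = 20132/(20132+35.2) = 0.998255
A(cooling fan) = MTBF/(MTBF+MTTR) = 24456/(24456+88.0) = 0.996415
Series availability: 0.994550 × 0.998255 × 0.996415 = 0.989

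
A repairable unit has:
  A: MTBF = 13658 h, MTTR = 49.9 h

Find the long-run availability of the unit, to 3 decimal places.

0.996

A(A) = MTBF/(MTBF+MTTR) = 13658/(13658+49.9) = 0.996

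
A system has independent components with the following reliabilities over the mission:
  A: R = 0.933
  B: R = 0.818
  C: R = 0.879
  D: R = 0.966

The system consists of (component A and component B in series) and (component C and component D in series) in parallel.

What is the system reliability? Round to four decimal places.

0.9643

Series (A and B): 0.933000 × 0.818000 = 0.763194
Series (C and D): 0.879000 × 0.966000 = 0.849114
Parallel ([0.763194] and [0.849114]): 1 − (1 − 0.763194)(1 − 0.849114) = 0.9643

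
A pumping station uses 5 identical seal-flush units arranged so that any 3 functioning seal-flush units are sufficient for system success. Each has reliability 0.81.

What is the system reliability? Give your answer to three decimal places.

R = Σ_{i=3}^{5} C(5,i) p^i (1−p)^{5−i} with p = 0.81
C(5,3)·0.81^3·0.19^2 = 0.19185
C(5,4)·0.81^4·0.19^1 = 0.40894
C(5,5)·0.81^5·0.19^0 = 0.34868
Sum = 0.949

0.949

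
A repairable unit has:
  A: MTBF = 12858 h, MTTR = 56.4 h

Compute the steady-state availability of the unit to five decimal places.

0.99563

A(A) = MTBF/(MTBF+MTTR) = 12858/(12858+56.4) = 0.99563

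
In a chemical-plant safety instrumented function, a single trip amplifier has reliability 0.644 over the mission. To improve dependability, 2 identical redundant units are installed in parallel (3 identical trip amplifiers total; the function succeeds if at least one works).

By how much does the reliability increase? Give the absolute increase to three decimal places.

R_before = 0.644
R_after = 1 − (1 − 0.644)^3 = 0.955
ΔR = 0.955 − 0.644 = 0.311

0.311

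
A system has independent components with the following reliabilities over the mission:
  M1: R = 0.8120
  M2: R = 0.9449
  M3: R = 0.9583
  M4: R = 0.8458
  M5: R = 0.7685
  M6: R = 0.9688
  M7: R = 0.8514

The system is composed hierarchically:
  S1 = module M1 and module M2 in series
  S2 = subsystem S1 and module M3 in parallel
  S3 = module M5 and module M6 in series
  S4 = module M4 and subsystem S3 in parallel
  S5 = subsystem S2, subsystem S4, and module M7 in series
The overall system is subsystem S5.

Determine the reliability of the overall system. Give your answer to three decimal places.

0.810

Series (M1 and M2): 0.81200 × 0.94490 = 0.76726
Parallel ([0.76726] and M3): 1 − (1 − 0.76726)(1 − 0.95830) = 0.99029
Series (M5 and M6): 0.76850 × 0.96880 = 0.74452
Parallel (M4 and [0.74452]): 1 − (1 − 0.84580)(1 − 0.74452) = 0.96060
Series ([0.99029], [0.96060], and M7): 0.99029 × 0.96060 × 0.85140 = 0.810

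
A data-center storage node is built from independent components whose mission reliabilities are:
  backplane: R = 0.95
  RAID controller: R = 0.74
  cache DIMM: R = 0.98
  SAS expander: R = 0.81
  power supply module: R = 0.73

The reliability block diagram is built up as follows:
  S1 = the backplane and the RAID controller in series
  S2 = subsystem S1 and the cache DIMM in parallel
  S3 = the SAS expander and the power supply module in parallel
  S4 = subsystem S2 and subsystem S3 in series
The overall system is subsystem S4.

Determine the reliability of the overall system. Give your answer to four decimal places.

0.9431

Series (backplane and RAID controller): 0.950000 × 0.740000 = 0.703000
Parallel ([0.703000] and cache DIMM): 1 − (1 − 0.703000)(1 − 0.980000) = 0.994060
Parallel (SAS expander and power supply module): 1 − (1 − 0.810000)(1 − 0.730000) = 0.948700
Series ([0.994060] and [0.948700]): 0.994060 × 0.948700 = 0.9431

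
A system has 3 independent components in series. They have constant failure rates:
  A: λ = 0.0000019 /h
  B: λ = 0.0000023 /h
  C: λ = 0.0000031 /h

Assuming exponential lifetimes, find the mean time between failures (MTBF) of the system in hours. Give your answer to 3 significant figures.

Series of exponential components: λ_sys = Σ λ_i
λ_sys = 0.0000019 + 0.0000023 + 0.0000031 = 7.3000e-06 /h
MTBF = 1 / λ_sys = 137000 h

137000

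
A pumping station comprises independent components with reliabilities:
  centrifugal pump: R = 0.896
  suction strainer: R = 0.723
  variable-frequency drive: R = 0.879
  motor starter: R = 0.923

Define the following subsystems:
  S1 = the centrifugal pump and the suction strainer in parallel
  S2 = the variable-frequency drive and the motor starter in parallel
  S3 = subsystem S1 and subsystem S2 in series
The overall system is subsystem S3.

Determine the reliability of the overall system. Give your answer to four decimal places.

Parallel (centrifugal pump and suction strainer): 1 − (1 − 0.896000)(1 − 0.723000) = 0.971192
Parallel (variable-frequency drive and motor starter): 1 − (1 − 0.879000)(1 − 0.923000) = 0.990683
Series ([0.971192] and [0.990683]): 0.971192 × 0.990683 = 0.9621

0.9621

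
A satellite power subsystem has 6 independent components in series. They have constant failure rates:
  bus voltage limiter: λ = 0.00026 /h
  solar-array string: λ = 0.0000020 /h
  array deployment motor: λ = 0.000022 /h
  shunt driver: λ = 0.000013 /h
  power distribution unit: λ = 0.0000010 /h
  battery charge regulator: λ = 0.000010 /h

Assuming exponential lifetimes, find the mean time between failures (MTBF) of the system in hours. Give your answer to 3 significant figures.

Series of exponential components: λ_sys = Σ λ_i
λ_sys = 0.00026 + 0.0000020 + 0.000022 + 0.000013 + 0.0000010 + 0.000010 = 3.0800e-04 /h
MTBF = 1 / λ_sys = 3250 h

3250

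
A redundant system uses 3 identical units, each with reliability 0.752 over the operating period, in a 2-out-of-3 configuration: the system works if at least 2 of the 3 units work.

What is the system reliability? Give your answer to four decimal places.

0.8460

R = Σ_{i=2}^{3} C(3,i) p^i (1−p)^{3−i} with p = 0.752
C(3,2)·0.752^2·0.248^1 = 0.420735
C(3,3)·0.752^3·0.248^0 = 0.425259
Sum = 0.8460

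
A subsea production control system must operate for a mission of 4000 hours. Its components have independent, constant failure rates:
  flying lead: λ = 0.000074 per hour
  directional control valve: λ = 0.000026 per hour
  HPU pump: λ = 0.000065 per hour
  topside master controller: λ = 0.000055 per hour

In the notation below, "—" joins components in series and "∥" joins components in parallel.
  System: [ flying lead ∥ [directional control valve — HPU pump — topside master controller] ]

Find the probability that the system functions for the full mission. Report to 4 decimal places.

R(flying lead) = exp(−0.000074 × 4000) = 0.743787
R(directional control valve) = exp(−0.000026 × 4000) = 0.901225
R(HPU pump) = exp(−0.000065 × 4000) = 0.771052
R(topside master controller) = exp(−0.000055 × 4000) = 0.802519
Series (directional control valve, HPU pump, and topside master controller): 0.901225 × 0.771052 × 0.802519 = 0.557664
Parallel (flying lead and [0.557664]): 1 − (1 − 0.743787)(1 − 0.557664) = 0.8867

0.8867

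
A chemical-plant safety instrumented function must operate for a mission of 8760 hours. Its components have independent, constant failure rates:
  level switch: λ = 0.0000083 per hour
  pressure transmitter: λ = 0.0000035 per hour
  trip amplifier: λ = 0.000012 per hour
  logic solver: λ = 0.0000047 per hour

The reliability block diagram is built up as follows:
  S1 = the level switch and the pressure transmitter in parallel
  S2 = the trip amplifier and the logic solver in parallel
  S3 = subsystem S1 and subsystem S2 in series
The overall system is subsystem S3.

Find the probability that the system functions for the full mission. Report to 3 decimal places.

R(level switch) = exp(−0.0000083 × 8760) = 0.92987
R(pressure transmitter) = exp(−0.0000035 × 8760) = 0.96981
R(trip amplifier) = exp(−0.000012 × 8760) = 0.90022
R(logic solver) = exp(−0.0000047 × 8760) = 0.95966
Parallel (level switch and pressure transmitter): 1 − (1 − 0.92987)(1 − 0.96981) = 0.99788
Parallel (trip amplifier and logic solver): 1 − (1 − 0.90022)(1 − 0.95966) = 0.99597
Series ([0.99788] and [0.99597]): 0.99788 × 0.99597 = 0.994

0.994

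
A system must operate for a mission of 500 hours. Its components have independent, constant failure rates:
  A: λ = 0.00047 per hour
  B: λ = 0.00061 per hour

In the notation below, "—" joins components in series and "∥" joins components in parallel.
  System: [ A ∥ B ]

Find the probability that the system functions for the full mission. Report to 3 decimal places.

R(A) = exp(−0.00047 × 500) = 0.79057
R(B) = exp(−0.00061 × 500) = 0.73712
Parallel (A and B): 1 − (1 − 0.79057)(1 − 0.73712) = 0.945

0.945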